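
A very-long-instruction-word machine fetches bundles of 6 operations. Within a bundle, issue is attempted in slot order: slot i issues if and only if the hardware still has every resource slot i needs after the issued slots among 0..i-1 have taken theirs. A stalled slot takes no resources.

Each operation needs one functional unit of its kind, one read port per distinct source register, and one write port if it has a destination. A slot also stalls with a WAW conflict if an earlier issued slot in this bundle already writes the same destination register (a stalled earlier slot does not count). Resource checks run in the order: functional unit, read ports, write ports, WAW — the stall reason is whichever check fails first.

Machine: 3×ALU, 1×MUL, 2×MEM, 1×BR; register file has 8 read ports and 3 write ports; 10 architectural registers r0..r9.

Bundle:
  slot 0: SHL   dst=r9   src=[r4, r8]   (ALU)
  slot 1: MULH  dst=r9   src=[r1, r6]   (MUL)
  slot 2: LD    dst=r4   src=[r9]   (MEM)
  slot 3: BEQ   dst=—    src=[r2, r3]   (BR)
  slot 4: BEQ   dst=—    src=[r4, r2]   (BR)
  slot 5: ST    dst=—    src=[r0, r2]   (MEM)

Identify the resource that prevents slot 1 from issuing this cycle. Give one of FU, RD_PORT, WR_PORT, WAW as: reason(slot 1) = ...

reason(slot 1) = WAW

#0 ALU src=r4,r8 dispatched  <A:2 Mu:1 Ld:2 B:1 rd:6 wr:2>
#1 MUL src=r1,r6 held:WAW  <A:2 Mu:1 Ld:2 B:1 rd:6 wr:2>
#2 MEM src=r9 dispatched  <A:2 Mu:1 Ld:1 B:1 rd:5 wr:1>
#3 BR src=r2,r3 dispatched  <A:2 Mu:1 Ld:1 B:0 rd:3 wr:1>
#4 BR src=r4,r2 held:FU  <A:2 Mu:1 Ld:1 B:0 rd:3 wr:1>
#5 MEM src=r0,r2 dispatched  <A:2 Mu:1 Ld:0 B:0 rd:1 wr:1>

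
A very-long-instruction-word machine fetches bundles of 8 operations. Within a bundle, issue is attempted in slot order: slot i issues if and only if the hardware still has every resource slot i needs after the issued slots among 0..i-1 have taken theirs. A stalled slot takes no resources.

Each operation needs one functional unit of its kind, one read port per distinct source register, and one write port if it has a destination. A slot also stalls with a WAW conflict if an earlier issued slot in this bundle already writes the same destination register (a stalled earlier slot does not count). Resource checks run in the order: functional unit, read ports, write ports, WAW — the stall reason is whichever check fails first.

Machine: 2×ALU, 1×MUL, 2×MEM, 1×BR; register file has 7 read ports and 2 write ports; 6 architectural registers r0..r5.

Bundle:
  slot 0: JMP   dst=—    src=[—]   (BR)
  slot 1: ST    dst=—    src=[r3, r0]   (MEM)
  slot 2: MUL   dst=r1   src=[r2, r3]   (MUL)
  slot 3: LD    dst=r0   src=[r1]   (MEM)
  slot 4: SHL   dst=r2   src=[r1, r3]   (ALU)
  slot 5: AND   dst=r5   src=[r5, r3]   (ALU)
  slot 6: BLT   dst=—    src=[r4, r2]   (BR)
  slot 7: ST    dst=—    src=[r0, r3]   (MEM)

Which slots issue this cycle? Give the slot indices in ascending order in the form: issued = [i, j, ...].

issued = [0, 1, 2, 3]

[0] BR needs rd=0 wr=0: ok; after: ALU=2 MUL=1 MEM=2 BR=0, R=7, W=2
[1] MEM needs rd=2 wr=0: ok; after: ALU=2 MUL=1 MEM=1 BR=0, R=5, W=2
[2] MUL needs rd=2 wr=1: ok; after: ALU=2 MUL=0 MEM=1 BR=0, R=3, W=1
[3] MEM needs rd=1 wr=1: ok; after: ALU=2 MUL=0 MEM=0 BR=0, R=2, W=0
[4] ALU needs rd=2 wr=1: WR_PORT; after: ALU=2 MUL=0 MEM=0 BR=0, R=2, W=0
[5] ALU needs rd=2 wr=1: WR_PORT; after: ALU=2 MUL=0 MEM=0 BR=0, R=2, W=0
[6] BR needs rd=2 wr=0: FU; after: ALU=2 MUL=0 MEM=0 BR=0, R=2, W=0
[7] MEM needs rd=2 wr=0: FU; after: ALU=2 MUL=0 MEM=0 BR=0, R=2, W=0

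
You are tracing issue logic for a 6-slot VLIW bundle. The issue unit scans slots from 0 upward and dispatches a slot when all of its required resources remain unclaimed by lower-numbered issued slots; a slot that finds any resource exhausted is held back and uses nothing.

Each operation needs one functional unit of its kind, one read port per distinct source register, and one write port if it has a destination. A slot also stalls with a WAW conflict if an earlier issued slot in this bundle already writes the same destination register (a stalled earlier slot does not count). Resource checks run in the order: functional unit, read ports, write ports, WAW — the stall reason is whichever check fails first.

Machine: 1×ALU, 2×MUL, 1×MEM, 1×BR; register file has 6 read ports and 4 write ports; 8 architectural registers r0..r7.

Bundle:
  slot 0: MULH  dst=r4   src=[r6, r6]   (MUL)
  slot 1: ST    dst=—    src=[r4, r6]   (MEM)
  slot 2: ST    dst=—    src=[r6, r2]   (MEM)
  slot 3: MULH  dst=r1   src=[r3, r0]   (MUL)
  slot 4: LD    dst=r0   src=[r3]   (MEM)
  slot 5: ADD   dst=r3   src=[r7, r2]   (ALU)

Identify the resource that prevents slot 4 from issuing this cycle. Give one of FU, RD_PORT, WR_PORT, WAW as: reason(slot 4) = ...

#0 MUL src=r6,r6 dispatched  <A:1 Mu:1 Ld:1 B:1 rd:5 wr:3>
#1 MEM src=r4,r6 dispatched  <A:1 Mu:1 Ld:0 B:1 rd:3 wr:3>
#2 MEM src=r6,r2 held:FU  <A:1 Mu:1 Ld:0 B:1 rd:3 wr:3>
#3 MUL src=r3,r0 dispatched  <A:1 Mu:0 Ld:0 B:1 rd:1 wr:2>
#4 MEM src=r3 held:FU  <A:1 Mu:0 Ld:0 B:1 rd:1 wr:2>
#5 ALU src=r7,r2 held:RD_PORT  <A:1 Mu:0 Ld:0 B:1 rd:1 wr:2>

reason(slot 4) = FU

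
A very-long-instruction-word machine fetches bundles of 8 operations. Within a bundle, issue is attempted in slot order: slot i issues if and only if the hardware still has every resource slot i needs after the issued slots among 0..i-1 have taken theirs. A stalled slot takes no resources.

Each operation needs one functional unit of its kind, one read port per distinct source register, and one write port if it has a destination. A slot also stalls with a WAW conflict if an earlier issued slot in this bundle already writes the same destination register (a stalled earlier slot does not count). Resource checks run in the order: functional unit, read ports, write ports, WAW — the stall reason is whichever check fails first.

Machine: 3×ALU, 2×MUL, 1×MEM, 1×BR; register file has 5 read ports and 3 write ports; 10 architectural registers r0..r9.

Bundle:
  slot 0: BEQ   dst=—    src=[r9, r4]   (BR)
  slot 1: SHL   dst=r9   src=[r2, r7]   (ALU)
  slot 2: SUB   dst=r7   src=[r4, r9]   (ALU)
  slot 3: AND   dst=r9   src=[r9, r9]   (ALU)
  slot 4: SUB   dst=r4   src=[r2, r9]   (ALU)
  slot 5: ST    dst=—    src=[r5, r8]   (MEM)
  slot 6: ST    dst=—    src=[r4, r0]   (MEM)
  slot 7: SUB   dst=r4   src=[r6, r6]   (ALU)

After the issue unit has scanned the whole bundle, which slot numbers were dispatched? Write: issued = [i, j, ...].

#0 BR src=r9,r4 dispatched  <A:3 Mu:2 Ld:1 B:0 rd:3 wr:3>
#1 ALU src=r2,r7 dispatched  <A:2 Mu:2 Ld:1 B:0 rd:1 wr:2>
#2 ALU src=r4,r9 held:RD_PORT  <A:2 Mu:2 Ld:1 B:0 rd:1 wr:2>
#3 ALU src=r9,r9 held:WAW  <A:2 Mu:2 Ld:1 B:0 rd:1 wr:2>
#4 ALU src=r2,r9 held:RD_PORT  <A:2 Mu:2 Ld:1 B:0 rd:1 wr:2>
#5 MEM src=r5,r8 held:RD_PORT  <A:2 Mu:2 Ld:1 B:0 rd:1 wr:2>
#6 MEM src=r4,r0 held:RD_PORT  <A:2 Mu:2 Ld:1 B:0 rd:1 wr:2>
#7 ALU src=r6,r6 dispatched  <A:1 Mu:2 Ld:1 B:0 rd:0 wr:1>

issued = [0, 1, 7]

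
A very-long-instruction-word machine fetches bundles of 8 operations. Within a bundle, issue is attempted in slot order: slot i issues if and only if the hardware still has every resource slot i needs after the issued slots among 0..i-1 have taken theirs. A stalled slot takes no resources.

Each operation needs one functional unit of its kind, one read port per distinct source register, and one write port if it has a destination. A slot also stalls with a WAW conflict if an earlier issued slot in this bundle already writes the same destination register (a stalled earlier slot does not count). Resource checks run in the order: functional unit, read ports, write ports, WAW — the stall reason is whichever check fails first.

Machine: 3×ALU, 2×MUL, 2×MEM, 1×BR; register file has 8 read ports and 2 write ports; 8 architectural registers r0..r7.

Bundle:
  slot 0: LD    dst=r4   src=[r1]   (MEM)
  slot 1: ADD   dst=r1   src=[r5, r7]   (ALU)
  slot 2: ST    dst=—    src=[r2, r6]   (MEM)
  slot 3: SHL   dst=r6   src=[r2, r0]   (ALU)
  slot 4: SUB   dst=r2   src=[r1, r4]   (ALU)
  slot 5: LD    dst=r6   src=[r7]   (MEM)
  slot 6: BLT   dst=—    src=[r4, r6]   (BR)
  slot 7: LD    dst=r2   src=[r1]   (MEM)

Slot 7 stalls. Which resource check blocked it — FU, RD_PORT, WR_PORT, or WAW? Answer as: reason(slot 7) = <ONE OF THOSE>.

  0. MEM→r4 ⇒ go  {3A/2Mu/1Ld/1B | 7r 1w}
  1. ALU→r1 ⇒ go  {2A/2Mu/1Ld/1B | 5r 0w}
  2. MEM ⇒ go  {2A/2Mu/0Ld/1B | 3r 0w}
  3. ALU→r6 ⇒ no(WR_PORT)  {2A/2Mu/0Ld/1B | 3r 0w}
  4. ALU→r2 ⇒ no(WR_PORT)  {2A/2Mu/0Ld/1B | 3r 0w}
  5. MEM→r6 ⇒ no(FU)  {2A/2Mu/0Ld/1B | 3r 0w}
  6. BR ⇒ go  {2A/2Mu/0Ld/0B | 1r 0w}
  7. MEM→r2 ⇒ no(FU)  {2A/2Mu/0Ld/0B | 1r 0w}

reason(slot 7) = FU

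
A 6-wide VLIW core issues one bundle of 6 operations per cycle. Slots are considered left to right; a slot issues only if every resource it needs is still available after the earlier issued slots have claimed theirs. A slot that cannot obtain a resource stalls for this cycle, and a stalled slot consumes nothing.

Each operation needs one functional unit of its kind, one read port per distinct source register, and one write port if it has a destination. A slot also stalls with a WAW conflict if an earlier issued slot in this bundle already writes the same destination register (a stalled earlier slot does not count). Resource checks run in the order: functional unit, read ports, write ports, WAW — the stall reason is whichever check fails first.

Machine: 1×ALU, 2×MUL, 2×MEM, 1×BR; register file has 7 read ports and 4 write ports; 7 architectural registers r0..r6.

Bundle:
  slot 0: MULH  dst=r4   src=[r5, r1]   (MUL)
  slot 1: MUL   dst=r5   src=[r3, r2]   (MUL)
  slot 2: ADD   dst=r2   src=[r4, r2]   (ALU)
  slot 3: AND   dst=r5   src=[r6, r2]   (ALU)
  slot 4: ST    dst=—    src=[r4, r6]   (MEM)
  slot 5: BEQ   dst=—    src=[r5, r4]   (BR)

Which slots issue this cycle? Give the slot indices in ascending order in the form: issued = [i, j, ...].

issued = [0, 1, 2]

#0 MUL src=r5,r1 dispatched  <A:1 Mu:1 Ld:2 B:1 rd:5 wr:3>
#1 MUL src=r3,r2 dispatched  <A:1 Mu:0 Ld:2 B:1 rd:3 wr:2>
#2 ALU src=r4,r2 dispatched  <A:0 Mu:0 Ld:2 B:1 rd:1 wr:1>
#3 ALU src=r6,r2 held:FU  <A:0 Mu:0 Ld:2 B:1 rd:1 wr:1>
#4 MEM src=r4,r6 held:RD_PORT  <A:0 Mu:0 Ld:2 B:1 rd:1 wr:1>
#5 BR src=r5,r4 held:RD_PORT  <A:0 Mu:0 Ld:2 B:1 rd:1 wr:1>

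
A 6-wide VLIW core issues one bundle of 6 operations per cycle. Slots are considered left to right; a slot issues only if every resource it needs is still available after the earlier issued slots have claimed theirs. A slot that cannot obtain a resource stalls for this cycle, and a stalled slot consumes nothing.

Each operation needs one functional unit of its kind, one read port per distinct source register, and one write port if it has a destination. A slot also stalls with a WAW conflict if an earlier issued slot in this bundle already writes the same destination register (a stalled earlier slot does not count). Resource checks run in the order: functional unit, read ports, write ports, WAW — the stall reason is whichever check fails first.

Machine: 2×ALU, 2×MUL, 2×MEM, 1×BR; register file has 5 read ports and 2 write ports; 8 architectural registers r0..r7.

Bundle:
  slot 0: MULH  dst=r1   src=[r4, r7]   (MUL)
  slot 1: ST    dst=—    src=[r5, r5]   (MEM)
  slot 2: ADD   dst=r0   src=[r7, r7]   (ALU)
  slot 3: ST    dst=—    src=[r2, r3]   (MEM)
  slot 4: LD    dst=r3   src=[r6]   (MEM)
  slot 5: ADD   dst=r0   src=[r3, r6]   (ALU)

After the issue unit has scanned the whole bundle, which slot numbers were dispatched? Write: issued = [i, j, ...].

issued = [0, 1, 2]

slot 0 (MUL): ISSUE — free A2,Mu1,Ld2,B1 rp3 wp1
slot 1 (MEM): ISSUE — free A2,Mu1,Ld1,B1 rp2 wp1
slot 2 (ALU): ISSUE — free A1,Mu1,Ld1,B1 rp1 wp0
slot 3 (MEM): stall RD_PORT — free A1,Mu1,Ld1,B1 rp1 wp0
slot 4 (MEM): stall WR_PORT — free A1,Mu1,Ld1,B1 rp1 wp0
slot 5 (ALU): stall RD_PORT — free A1,Mu1,Ld1,B1 rp1 wp0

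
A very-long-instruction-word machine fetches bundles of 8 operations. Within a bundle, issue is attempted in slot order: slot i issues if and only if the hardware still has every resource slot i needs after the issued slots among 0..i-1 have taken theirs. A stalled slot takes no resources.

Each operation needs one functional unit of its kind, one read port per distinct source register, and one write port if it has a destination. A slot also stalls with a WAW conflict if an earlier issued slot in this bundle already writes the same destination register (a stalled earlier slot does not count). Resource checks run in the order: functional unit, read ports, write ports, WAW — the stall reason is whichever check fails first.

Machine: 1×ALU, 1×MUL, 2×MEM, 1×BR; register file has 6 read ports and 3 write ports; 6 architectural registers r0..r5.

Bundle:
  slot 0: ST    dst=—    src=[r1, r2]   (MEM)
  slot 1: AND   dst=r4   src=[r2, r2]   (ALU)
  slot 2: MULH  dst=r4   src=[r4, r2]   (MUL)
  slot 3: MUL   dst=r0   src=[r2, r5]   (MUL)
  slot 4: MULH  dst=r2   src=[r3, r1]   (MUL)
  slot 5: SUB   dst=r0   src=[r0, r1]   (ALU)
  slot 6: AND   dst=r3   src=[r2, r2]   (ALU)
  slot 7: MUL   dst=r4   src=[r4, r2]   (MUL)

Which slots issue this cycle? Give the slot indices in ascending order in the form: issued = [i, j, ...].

issued = [0, 1, 3]

(0) want 1×MEM +2rd +0wr — yes → AL1|MU1|ME1|BR1|rd4|wr3
(1) want 1×ALU +1rd +1wr — yes → AL0|MU1|ME1|BR1|rd3|wr2
(2) want 1×MUL +2rd +1wr — WAW → AL0|MU1|ME1|BR1|rd3|wr2
(3) want 1×MUL +2rd +1wr — yes → AL0|MU0|ME1|BR1|rd1|wr1
(4) want 1×MUL +2rd +1wr — FU → AL0|MU0|ME1|BR1|rd1|wr1
(5) want 1×ALU +2rd +1wr — FU → AL0|MU0|ME1|BR1|rd1|wr1
(6) want 1×ALU +1rd +1wr — FU → AL0|MU0|ME1|BR1|rd1|wr1
(7) want 1×MUL +2rd +1wr — FU → AL0|MU0|ME1|BR1|rd1|wr1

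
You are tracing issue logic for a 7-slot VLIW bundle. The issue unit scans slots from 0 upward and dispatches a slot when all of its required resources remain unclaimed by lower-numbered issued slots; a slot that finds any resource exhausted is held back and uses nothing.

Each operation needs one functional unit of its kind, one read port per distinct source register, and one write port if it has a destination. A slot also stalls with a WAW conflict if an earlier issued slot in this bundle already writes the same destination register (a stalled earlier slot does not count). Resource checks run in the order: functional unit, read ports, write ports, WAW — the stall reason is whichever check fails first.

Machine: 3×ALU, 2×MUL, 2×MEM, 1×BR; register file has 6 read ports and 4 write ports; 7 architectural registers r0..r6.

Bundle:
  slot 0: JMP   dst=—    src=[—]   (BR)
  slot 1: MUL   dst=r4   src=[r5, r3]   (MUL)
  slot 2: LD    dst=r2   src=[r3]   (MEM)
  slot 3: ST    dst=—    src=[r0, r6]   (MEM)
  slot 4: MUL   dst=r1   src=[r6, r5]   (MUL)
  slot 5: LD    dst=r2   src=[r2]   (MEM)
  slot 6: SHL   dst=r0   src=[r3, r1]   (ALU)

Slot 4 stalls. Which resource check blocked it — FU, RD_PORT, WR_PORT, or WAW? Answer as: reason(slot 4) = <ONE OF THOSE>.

reason(slot 4) = RD_PORT

(0) want 1×BR +0rd +0wr — yes → AL3|MU2|ME2|BR0|rd6|wr4
(1) want 1×MUL +2rd +1wr — yes → AL3|MU1|ME2|BR0|rd4|wr3
(2) want 1×MEM +1rd +1wr — yes → AL3|MU1|ME1|BR0|rd3|wr2
(3) want 1×MEM +2rd +0wr — yes → AL3|MU1|ME0|BR0|rd1|wr2
(4) want 1×MUL +2rd +1wr — RD_PORT → AL3|MU1|ME0|BR0|rd1|wr2
(5) want 1×MEM +1rd +1wr — FU → AL3|MU1|ME0|BR0|rd1|wr2
(6) want 1×ALU +2rd +1wr — RD_PORT → AL3|MU1|ME0|BR0|rd1|wr2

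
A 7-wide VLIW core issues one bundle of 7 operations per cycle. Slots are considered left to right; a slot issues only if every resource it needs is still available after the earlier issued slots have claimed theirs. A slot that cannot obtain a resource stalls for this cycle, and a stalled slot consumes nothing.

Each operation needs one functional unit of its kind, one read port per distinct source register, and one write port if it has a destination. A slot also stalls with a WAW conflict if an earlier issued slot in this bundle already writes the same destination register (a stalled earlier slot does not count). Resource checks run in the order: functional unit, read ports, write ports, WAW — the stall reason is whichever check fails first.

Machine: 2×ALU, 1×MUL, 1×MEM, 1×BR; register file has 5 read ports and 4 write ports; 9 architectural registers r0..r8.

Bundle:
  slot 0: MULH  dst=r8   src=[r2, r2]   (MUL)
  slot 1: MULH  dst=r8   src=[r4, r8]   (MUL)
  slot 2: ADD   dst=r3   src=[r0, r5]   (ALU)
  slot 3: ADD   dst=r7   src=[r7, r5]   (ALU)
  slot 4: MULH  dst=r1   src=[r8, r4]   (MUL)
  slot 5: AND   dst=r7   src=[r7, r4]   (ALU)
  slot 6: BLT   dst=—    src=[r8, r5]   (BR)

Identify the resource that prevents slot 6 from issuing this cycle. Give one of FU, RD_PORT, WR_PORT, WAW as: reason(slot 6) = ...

reason(slot 6) = RD_PORT

slot 0 (MUL): ISSUE — free A2,Mu0,Ld1,B1 rp4 wp3
slot 1 (MUL): stall FU — free A2,Mu0,Ld1,B1 rp4 wp3
slot 2 (ALU): ISSUE — free A1,Mu0,Ld1,B1 rp2 wp2
slot 3 (ALU): ISSUE — free A0,Mu0,Ld1,B1 rp0 wp1
slot 4 (MUL): stall FU — free A0,Mu0,Ld1,B1 rp0 wp1
slot 5 (ALU): stall FU — free A0,Mu0,Ld1,B1 rp0 wp1
slot 6 (BR): stall RD_PORT — free A0,Mu0,Ld1,B1 rp0 wp1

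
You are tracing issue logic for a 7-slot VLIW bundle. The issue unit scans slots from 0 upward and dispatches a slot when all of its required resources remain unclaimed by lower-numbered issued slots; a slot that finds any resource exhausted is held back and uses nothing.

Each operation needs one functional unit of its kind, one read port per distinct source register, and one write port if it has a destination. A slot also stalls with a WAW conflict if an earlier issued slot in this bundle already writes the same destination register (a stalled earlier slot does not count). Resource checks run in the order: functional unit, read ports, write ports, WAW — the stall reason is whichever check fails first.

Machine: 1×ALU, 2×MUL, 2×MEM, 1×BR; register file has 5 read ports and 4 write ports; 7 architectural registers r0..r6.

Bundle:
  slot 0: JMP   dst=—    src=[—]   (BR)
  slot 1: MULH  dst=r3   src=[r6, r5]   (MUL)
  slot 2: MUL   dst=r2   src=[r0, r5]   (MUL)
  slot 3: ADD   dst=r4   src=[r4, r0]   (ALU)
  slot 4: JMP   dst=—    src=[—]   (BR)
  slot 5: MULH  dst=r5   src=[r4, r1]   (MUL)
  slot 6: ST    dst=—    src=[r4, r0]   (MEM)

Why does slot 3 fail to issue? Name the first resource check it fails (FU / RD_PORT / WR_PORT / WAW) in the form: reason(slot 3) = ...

#0 BR src=- dispatched  <A:1 Mu:2 Ld:2 B:0 rd:5 wr:4>
#1 MUL src=r6,r5 dispatched  <A:1 Mu:1 Ld:2 B:0 rd:3 wr:3>
#2 MUL src=r0,r5 dispatched  <A:1 Mu:0 Ld:2 B:0 rd:1 wr:2>
#3 ALU src=r4,r0 held:RD_PORT  <A:1 Mu:0 Ld:2 B:0 rd:1 wr:2>
#4 BR src=- held:FU  <A:1 Mu:0 Ld:2 B:0 rd:1 wr:2>
#5 MUL src=r4,r1 held:FU  <A:1 Mu:0 Ld:2 B:0 rd:1 wr:2>
#6 MEM src=r4,r0 held:RD_PORT  <A:1 Mu:0 Ld:2 B:0 rd:1 wr:2>

reason(slot 3) = RD_PORT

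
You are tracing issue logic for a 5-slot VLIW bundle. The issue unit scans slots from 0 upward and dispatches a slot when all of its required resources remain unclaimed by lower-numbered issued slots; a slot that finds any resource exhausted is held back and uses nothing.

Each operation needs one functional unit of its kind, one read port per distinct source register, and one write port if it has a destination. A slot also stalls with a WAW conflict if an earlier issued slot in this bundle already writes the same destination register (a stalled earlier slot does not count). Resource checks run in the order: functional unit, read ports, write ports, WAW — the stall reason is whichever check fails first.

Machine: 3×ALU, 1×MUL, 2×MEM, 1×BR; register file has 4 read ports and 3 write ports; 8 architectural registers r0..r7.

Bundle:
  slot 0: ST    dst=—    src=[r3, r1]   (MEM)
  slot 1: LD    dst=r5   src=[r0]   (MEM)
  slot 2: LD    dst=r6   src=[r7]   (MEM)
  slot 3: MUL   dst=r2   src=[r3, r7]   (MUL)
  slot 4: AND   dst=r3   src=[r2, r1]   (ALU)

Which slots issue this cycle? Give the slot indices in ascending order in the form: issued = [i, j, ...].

slot 0 (MEM): ISSUE — free A3,Mu1,Ld1,B1 rp2 wp3
slot 1 (MEM): ISSUE — free A3,Mu1,Ld0,B1 rp1 wp2
slot 2 (MEM): stall FU — free A3,Mu1,Ld0,B1 rp1 wp2
slot 3 (MUL): stall RD_PORT — free A3,Mu1,Ld0,B1 rp1 wp2
slot 4 (ALU): stall RD_PORT — free A3,Mu1,Ld0,B1 rp1 wp2

issued = [0, 1]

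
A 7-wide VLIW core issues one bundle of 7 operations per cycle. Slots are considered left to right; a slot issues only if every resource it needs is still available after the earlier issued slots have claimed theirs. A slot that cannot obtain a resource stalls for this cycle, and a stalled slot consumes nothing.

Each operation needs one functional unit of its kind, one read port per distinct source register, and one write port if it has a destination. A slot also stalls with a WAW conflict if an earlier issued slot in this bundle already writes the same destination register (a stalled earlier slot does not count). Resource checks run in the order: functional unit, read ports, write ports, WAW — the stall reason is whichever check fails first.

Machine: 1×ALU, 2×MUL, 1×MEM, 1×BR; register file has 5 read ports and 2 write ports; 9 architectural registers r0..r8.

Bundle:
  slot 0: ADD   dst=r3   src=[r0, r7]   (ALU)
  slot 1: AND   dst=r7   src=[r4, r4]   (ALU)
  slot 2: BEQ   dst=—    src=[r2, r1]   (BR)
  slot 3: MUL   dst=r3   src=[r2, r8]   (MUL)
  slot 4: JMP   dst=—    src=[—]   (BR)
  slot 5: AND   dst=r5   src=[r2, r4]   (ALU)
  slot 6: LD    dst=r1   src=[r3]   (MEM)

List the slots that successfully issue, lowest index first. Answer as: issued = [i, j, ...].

issued = [0, 2, 6]

[0] ALU needs rd=2 wr=1: ok; after: ALU=0 MUL=2 MEM=1 BR=1, R=3, W=1
[1] ALU needs rd=1 wr=1: FU; after: ALU=0 MUL=2 MEM=1 BR=1, R=3, W=1
[2] BR needs rd=2 wr=0: ok; after: ALU=0 MUL=2 MEM=1 BR=0, R=1, W=1
[3] MUL needs rd=2 wr=1: RD_PORT; after: ALU=0 MUL=2 MEM=1 BR=0, R=1, W=1
[4] BR needs rd=0 wr=0: FU; after: ALU=0 MUL=2 MEM=1 BR=0, R=1, W=1
[5] ALU needs rd=2 wr=1: FU; after: ALU=0 MUL=2 MEM=1 BR=0, R=1, W=1
[6] MEM needs rd=1 wr=1: ok; after: ALU=0 MUL=2 MEM=0 BR=0, R=0, W=0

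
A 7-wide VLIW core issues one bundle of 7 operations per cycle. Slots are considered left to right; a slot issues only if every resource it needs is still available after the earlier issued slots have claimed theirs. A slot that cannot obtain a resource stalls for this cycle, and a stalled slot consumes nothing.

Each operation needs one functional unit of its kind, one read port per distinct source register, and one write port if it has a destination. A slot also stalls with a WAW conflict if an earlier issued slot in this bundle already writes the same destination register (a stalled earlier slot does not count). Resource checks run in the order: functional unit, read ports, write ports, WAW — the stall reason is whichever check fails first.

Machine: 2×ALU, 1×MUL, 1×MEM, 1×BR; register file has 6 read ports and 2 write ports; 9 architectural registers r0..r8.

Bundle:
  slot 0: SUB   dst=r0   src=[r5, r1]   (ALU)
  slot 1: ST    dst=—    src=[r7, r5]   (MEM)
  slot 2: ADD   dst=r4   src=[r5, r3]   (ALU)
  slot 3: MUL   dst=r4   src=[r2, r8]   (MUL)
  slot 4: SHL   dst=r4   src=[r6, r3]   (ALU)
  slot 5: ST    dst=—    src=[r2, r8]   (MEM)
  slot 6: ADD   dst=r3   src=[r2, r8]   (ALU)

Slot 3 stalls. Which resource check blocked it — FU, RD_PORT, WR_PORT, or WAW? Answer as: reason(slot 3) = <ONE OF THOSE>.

[0] ALU needs rd=2 wr=1: ok; after: ALU=1 MUL=1 MEM=1 BR=1, R=4, W=1
[1] MEM needs rd=2 wr=0: ok; after: ALU=1 MUL=1 MEM=0 BR=1, R=2, W=1
[2] ALU needs rd=2 wr=1: ok; after: ALU=0 MUL=1 MEM=0 BR=1, R=0, W=0
[3] MUL needs rd=2 wr=1: RD_PORT; after: ALU=0 MUL=1 MEM=0 BR=1, R=0, W=0
[4] ALU needs rd=2 wr=1: FU; after: ALU=0 MUL=1 MEM=0 BR=1, R=0, W=0
[5] MEM needs rd=2 wr=0: FU; after: ALU=0 MUL=1 MEM=0 BR=1, R=0, W=0
[6] ALU needs rd=2 wr=1: FU; after: ALU=0 MUL=1 MEM=0 BR=1, R=0, W=0

reason(slot 3) = RD_PORT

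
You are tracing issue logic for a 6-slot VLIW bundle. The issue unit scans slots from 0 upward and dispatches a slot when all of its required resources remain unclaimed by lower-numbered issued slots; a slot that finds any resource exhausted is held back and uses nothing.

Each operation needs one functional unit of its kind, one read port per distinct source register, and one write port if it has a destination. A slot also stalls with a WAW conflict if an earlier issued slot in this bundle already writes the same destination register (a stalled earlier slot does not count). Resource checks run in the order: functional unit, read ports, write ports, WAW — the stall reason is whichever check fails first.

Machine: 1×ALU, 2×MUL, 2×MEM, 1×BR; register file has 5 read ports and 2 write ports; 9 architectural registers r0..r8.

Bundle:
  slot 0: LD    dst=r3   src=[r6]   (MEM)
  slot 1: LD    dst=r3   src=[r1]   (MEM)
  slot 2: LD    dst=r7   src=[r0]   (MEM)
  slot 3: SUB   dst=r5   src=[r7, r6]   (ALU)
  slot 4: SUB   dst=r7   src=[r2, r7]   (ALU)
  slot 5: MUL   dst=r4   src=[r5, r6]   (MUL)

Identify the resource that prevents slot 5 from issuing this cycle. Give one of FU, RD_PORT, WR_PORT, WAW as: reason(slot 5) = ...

reason(slot 5) = WR_PORT

#0 MEM src=r6 dispatched  <A:1 Mu:2 Ld:1 B:1 rd:4 wr:1>
#1 MEM src=r1 held:WAW  <A:1 Mu:2 Ld:1 B:1 rd:4 wr:1>
#2 MEM src=r0 dispatched  <A:1 Mu:2 Ld:0 B:1 rd:3 wr:0>
#3 ALU src=r7,r6 held:WR_PORT  <A:1 Mu:2 Ld:0 B:1 rd:3 wr:0>
#4 ALU src=r2,r7 held:WR_PORT  <A:1 Mu:2 Ld:0 B:1 rd:3 wr:0>
#5 MUL src=r5,r6 held:WR_PORT  <A:1 Mu:2 Ld:0 B:1 rd:3 wr:0>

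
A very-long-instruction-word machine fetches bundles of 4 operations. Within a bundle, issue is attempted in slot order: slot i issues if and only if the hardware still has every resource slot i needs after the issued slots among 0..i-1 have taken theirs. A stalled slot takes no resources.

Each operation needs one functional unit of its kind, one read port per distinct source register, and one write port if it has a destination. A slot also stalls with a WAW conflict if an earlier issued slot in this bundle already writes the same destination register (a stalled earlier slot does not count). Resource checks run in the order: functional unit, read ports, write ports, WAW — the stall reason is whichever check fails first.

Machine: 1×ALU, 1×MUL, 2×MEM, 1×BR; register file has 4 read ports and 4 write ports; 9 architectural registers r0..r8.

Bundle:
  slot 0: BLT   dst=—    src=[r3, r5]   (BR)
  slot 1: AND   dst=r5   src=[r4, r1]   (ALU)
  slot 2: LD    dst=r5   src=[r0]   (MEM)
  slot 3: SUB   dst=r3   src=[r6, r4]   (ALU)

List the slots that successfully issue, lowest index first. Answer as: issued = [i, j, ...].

issued = [0, 1]

[0] BR needs rd=2 wr=0: ok; after: ALU=1 MUL=1 MEM=2 BR=0, R=2, W=4
[1] ALU needs rd=2 wr=1: ok; after: ALU=0 MUL=1 MEM=2 BR=0, R=0, W=3
[2] MEM needs rd=1 wr=1: RD_PORT; after: ALU=0 MUL=1 MEM=2 BR=0, R=0, W=3
[3] ALU needs rd=2 wr=1: FU; after: ALU=0 MUL=1 MEM=2 BR=0, R=0, W=3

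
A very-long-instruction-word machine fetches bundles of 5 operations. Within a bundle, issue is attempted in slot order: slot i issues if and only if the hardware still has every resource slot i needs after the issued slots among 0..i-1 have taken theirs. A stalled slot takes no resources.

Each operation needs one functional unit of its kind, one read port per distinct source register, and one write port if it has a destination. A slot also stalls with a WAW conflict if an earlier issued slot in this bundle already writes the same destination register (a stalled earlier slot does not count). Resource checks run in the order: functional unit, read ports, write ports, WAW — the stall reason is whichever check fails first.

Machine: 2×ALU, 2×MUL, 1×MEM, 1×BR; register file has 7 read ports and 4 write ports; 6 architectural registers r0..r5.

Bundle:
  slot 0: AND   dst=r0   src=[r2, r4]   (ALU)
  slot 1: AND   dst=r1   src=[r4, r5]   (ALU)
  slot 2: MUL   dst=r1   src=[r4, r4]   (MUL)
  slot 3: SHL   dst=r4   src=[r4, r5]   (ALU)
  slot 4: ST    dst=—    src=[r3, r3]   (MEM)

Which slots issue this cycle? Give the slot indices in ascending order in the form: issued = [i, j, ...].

slot 0 (ALU): ISSUE — free A1,Mu2,Ld1,B1 rp5 wp3
slot 1 (ALU): ISSUE — free A0,Mu2,Ld1,B1 rp3 wp2
slot 2 (MUL): stall WAW — free A0,Mu2,Ld1,B1 rp3 wp2
slot 3 (ALU): stall FU — free A0,Mu2,Ld1,B1 rp3 wp2
slot 4 (MEM): ISSUE — free A0,Mu2,Ld0,B1 rp2 wp2

issued = [0, 1, 4]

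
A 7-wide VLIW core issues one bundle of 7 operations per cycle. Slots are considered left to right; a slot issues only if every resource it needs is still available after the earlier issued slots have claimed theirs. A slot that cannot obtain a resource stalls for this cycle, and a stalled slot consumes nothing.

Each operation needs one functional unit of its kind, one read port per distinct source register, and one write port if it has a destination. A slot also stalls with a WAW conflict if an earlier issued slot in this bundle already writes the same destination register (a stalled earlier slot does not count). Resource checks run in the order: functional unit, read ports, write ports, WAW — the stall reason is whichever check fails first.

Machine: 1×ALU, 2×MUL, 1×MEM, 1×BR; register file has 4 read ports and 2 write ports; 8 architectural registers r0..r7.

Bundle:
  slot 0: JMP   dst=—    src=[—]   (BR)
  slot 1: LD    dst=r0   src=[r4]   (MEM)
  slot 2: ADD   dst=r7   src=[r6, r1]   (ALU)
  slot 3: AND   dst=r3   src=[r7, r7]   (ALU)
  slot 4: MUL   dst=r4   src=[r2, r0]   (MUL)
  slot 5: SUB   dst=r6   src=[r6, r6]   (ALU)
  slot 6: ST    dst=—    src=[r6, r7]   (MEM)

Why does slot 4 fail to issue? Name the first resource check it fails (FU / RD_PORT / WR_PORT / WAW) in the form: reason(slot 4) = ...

reason(slot 4) = RD_PORT

(0) want 1×BR +0rd +0wr — yes → AL1|MU2|ME1|BR0|rd4|wr2
(1) want 1×MEM +1rd +1wr — yes → AL1|MU2|ME0|BR0|rd3|wr1
(2) want 1×ALU +2rd +1wr — yes → AL0|MU2|ME0|BR0|rd1|wr0
(3) want 1×ALU +1rd +1wr — FU → AL0|MU2|ME0|BR0|rd1|wr0
(4) want 1×MUL +2rd +1wr — RD_PORT → AL0|MU2|ME0|BR0|rd1|wr0
(5) want 1×ALU +1rd +1wr — FU → AL0|MU2|ME0|BR0|rd1|wr0
(6) want 1×MEM +2rd +0wr — FU → AL0|MU2|ME0|BR0|rd1|wr0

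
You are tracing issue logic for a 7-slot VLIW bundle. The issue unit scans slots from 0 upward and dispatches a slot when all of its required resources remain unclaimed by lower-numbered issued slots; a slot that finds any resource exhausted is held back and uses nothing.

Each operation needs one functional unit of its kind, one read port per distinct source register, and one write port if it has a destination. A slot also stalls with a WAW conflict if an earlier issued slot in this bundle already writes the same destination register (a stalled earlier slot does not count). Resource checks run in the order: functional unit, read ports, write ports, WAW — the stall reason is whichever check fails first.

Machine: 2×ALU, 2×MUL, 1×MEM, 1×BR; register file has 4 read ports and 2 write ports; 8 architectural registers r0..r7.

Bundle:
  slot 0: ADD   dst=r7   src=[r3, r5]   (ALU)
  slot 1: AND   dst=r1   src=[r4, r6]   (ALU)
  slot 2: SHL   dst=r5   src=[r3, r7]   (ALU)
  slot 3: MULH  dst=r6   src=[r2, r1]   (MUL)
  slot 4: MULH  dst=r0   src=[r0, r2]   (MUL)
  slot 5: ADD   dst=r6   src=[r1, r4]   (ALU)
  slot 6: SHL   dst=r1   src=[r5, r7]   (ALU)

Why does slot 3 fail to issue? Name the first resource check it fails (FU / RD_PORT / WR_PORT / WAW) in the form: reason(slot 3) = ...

slot 0 (ALU): ISSUE — free A1,Mu2,Ld1,B1 rp2 wp1
slot 1 (ALU): ISSUE — free A0,Mu2,Ld1,B1 rp0 wp0
slot 2 (ALU): stall FU — free A0,Mu2,Ld1,B1 rp0 wp0
slot 3 (MUL): stall RD_PORT — free A0,Mu2,Ld1,B1 rp0 wp0
slot 4 (MUL): stall RD_PORT — free A0,Mu2,Ld1,B1 rp0 wp0
slot 5 (ALU): stall FU — free A0,Mu2,Ld1,B1 rp0 wp0
slot 6 (ALU): stall FU — free A0,Mu2,Ld1,B1 rp0 wp0

reason(slot 3) = RD_PORT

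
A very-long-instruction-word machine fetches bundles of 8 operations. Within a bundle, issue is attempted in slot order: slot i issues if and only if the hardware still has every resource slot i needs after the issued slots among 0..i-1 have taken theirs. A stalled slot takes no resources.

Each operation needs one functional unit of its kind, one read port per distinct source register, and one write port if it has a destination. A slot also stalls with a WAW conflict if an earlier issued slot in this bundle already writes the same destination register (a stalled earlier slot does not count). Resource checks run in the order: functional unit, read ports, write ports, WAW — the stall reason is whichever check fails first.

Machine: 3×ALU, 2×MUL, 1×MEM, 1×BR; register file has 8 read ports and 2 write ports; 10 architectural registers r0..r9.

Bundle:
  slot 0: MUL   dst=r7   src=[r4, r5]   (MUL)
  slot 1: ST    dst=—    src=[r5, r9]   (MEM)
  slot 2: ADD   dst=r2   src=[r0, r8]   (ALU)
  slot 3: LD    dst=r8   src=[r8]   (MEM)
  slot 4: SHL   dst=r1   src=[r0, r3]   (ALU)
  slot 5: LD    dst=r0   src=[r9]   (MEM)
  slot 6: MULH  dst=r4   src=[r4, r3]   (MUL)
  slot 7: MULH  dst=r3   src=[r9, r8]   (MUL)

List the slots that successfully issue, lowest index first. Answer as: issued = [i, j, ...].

[0] MUL needs rd=2 wr=1: ok; after: ALU=3 MUL=1 MEM=1 BR=1, R=6, W=1
[1] MEM needs rd=2 wr=0: ok; after: ALU=3 MUL=1 MEM=0 BR=1, R=4, W=1
[2] ALU needs rd=2 wr=1: ok; after: ALU=2 MUL=1 MEM=0 BR=1, R=2, W=0
[3] MEM needs rd=1 wr=1: FU; after: ALU=2 MUL=1 MEM=0 BR=1, R=2, W=0
[4] ALU needs rd=2 wr=1: WR_PORT; after: ALU=2 MUL=1 MEM=0 BR=1, R=2, W=0
[5] MEM needs rd=1 wr=1: FU; after: ALU=2 MUL=1 MEM=0 BR=1, R=2, W=0
[6] MUL needs rd=2 wr=1: WR_PORT; after: ALU=2 MUL=1 MEM=0 BR=1, R=2, W=0
[7] MUL needs rd=2 wr=1: WR_PORT; after: ALU=2 MUL=1 MEM=0 BR=1, R=2, W=0

issued = [0, 1, 2]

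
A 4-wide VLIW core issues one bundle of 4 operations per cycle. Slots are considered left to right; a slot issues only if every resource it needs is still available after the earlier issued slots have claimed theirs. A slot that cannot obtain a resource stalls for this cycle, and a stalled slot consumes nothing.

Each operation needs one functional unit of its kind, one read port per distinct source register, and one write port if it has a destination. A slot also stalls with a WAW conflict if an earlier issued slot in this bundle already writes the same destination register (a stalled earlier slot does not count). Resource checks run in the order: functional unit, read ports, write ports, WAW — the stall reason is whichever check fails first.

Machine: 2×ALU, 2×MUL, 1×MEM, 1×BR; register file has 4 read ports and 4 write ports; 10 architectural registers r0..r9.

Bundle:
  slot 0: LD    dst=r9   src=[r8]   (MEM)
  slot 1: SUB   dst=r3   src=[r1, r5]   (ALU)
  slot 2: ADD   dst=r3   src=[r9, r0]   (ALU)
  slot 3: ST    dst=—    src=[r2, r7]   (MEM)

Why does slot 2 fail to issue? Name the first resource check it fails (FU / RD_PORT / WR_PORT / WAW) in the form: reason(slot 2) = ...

reason(slot 2) = RD_PORT

  0. MEM→r9 ⇒ go  {2A/2Mu/0Ld/1B | 3r 3w}
  1. ALU→r3 ⇒ go  {1A/2Mu/0Ld/1B | 1r 2w}
  2. ALU→r3 ⇒ no(RD_PORT)  {1A/2Mu/0Ld/1B | 1r 2w}
  3. MEM ⇒ no(FU)  {1A/2Mu/0Ld/1B | 1r 2w}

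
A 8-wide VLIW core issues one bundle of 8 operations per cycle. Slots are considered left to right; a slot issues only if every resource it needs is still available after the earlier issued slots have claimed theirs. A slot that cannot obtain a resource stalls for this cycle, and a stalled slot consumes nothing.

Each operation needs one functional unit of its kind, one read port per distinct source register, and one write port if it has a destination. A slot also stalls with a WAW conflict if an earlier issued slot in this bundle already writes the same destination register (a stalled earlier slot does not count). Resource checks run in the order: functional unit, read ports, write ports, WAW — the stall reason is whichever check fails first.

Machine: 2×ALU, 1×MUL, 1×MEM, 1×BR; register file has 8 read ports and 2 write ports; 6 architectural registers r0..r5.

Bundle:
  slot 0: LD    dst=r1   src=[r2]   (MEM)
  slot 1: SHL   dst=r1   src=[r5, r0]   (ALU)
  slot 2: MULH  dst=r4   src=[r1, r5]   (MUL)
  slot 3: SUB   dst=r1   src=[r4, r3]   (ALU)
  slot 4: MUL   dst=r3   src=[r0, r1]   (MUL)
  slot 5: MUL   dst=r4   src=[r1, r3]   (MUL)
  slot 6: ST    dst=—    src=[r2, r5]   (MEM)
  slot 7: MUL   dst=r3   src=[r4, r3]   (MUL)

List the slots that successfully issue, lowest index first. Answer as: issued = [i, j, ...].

issued = [0, 2]

(0) want 1×MEM +1rd +1wr — yes → AL2|MU1|ME0|BR1|rd7|wr1
(1) want 1×ALU +2rd +1wr — WAW → AL2|MU1|ME0|BR1|rd7|wr1
(2) want 1×MUL +2rd +1wr — yes → AL2|MU0|ME0|BR1|rd5|wr0
(3) want 1×ALU +2rd +1wr — WR_PORT → AL2|MU0|ME0|BR1|rd5|wr0
(4) want 1×MUL +2rd +1wr — FU → AL2|MU0|ME0|BR1|rd5|wr0
(5) want 1×MUL +2rd +1wr — FU → AL2|MU0|ME0|BR1|rd5|wr0
(6) want 1×MEM +2rd +0wr — FU → AL2|MU0|ME0|BR1|rd5|wr0
(7) want 1×MUL +2rd +1wr — FU → AL2|MU0|ME0|BR1|rd5|wr0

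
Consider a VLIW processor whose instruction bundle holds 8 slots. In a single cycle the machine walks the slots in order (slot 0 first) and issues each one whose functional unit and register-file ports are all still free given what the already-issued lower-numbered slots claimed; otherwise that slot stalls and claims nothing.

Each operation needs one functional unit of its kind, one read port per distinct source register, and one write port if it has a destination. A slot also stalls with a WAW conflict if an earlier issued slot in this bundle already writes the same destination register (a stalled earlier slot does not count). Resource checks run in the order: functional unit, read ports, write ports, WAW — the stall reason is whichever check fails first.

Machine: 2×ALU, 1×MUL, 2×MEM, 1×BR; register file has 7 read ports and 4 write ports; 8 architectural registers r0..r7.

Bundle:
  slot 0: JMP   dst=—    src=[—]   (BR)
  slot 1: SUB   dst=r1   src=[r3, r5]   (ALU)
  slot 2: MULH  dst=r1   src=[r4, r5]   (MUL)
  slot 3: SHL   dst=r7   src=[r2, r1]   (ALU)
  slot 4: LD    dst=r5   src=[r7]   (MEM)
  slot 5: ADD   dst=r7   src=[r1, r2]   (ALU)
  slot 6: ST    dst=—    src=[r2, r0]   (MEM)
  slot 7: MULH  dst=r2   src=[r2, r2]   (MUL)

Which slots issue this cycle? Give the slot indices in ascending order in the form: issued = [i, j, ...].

issued = [0, 1, 3, 4, 6]

slot 0 (BR): ISSUE — free A2,Mu1,Ld2,B0 rp7 wp4
slot 1 (ALU): ISSUE — free A1,Mu1,Ld2,B0 rp5 wp3
slot 2 (MUL): stall WAW — free A1,Mu1,Ld2,B0 rp5 wp3
slot 3 (ALU): ISSUE — free A0,Mu1,Ld2,B0 rp3 wp2
slot 4 (MEM): ISSUE — free A0,Mu1,Ld1,B0 rp2 wp1
slot 5 (ALU): stall FU — free A0,Mu1,Ld1,B0 rp2 wp1
slot 6 (MEM): ISSUE — free A0,Mu1,Ld0,B0 rp0 wp1
slot 7 (MUL): stall RD_PORT — free A0,Mu1,Ld0,B0 rp0 wp1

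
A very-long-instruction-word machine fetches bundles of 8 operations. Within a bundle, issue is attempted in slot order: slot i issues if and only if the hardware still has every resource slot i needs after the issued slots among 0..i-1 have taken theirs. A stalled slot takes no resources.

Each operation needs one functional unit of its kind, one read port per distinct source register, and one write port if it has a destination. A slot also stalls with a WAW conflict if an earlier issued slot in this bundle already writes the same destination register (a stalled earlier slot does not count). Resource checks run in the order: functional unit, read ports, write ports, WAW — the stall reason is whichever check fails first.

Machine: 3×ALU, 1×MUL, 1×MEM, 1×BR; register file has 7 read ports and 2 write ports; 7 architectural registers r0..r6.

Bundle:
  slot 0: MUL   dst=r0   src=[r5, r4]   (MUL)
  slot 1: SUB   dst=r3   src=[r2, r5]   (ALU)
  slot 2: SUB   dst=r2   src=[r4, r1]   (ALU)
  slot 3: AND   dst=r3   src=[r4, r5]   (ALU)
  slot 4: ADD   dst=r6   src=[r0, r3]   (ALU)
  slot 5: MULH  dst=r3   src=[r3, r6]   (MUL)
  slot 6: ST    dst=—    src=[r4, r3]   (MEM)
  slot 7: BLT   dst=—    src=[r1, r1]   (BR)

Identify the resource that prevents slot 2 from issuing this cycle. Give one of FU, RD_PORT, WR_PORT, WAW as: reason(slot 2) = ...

reason(slot 2) = WR_PORT

slot 0 (MUL): ISSUE — free A3,Mu0,Ld1,B1 rp5 wp1
slot 1 (ALU): ISSUE — free A2,Mu0,Ld1,B1 rp3 wp0
slot 2 (ALU): stall WR_PORT — free A2,Mu0,Ld1,B1 rp3 wp0
slot 3 (ALU): stall WR_PORT — free A2,Mu0,Ld1,B1 rp3 wp0
slot 4 (ALU): stall WR_PORT — free A2,Mu0,Ld1,B1 rp3 wp0
slot 5 (MUL): stall FU — free A2,Mu0,Ld1,B1 rp3 wp0
slot 6 (MEM): ISSUE — free A2,Mu0,Ld0,B1 rp1 wp0
slot 7 (BR): ISSUE — free A2,Mu0,Ld0,B0 rp0 wp0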